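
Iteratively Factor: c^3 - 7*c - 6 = (c + 2)*(c^2 - 2*c - 3) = (c + 1)*(c + 2)*(c - 3)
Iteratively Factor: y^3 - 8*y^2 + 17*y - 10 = (y - 1)*(y^2 - 7*y + 10) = (y - 2)*(y - 1)*(y - 5)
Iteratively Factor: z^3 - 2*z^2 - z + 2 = (z - 2)*(z^2 - 1) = (z - 2)*(z + 1)*(z - 1)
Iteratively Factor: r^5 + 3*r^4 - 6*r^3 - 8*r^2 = (r + 1)*(r^4 + 2*r^3 - 8*r^2) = r*(r + 1)*(r^3 + 2*r^2 - 8*r) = r*(r - 2)*(r + 1)*(r^2 + 4*r) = r*(r - 2)*(r + 1)*(r + 4)*(r)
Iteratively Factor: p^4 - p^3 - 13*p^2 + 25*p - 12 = (p - 3)*(p^3 + 2*p^2 - 7*p + 4) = (p - 3)*(p + 4)*(p^2 - 2*p + 1) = (p - 3)*(p - 1)*(p + 4)*(p - 1)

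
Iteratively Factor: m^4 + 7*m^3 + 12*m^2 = (m + 3)*(m^3 + 4*m^2) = m*(m + 3)*(m^2 + 4*m) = m^2*(m + 3)*(m + 4)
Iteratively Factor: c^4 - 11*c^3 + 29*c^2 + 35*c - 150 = (c - 3)*(c^3 - 8*c^2 + 5*c + 50) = (c - 5)*(c - 3)*(c^2 - 3*c - 10) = (c - 5)^2*(c - 3)*(c + 2)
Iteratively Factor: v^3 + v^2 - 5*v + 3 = (v - 1)*(v^2 + 2*v - 3) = (v - 1)*(v + 3)*(v - 1)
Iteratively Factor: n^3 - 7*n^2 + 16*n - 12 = (n - 2)*(n^2 - 5*n + 6) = (n - 3)*(n - 2)*(n - 2)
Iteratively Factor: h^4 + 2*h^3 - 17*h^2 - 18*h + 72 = (h - 2)*(h^3 + 4*h^2 - 9*h - 36) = (h - 2)*(h + 4)*(h^2 - 9) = (h - 2)*(h + 3)*(h + 4)*(h - 3)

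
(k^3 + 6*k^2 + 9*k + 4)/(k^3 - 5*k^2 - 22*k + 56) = (k^2 + 2*k + 1)/(k^2 - 9*k + 14)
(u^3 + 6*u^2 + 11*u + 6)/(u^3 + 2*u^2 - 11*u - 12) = (u^2 + 5*u + 6)/(u^2 + u - 12)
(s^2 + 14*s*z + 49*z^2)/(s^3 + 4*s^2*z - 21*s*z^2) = (-s - 7*z)/(s*(-s + 3*z))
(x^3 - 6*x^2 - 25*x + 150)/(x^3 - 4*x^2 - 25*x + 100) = (x - 6)/(x - 4)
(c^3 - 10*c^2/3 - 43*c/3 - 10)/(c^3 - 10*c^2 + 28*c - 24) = (3*c^2 + 8*c + 5)/(3*(c^2 - 4*c + 4))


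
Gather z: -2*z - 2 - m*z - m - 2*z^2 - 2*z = -m - 2*z^2 + z*(-m - 4) - 2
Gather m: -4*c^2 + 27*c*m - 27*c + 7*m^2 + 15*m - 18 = -4*c^2 - 27*c + 7*m^2 + m*(27*c + 15) - 18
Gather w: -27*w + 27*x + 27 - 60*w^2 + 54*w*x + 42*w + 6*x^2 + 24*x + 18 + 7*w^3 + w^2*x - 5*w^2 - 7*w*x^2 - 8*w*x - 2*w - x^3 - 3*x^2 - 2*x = 7*w^3 + w^2*(x - 65) + w*(-7*x^2 + 46*x + 13) - x^3 + 3*x^2 + 49*x + 45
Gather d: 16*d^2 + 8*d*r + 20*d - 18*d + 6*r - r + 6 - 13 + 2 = 16*d^2 + d*(8*r + 2) + 5*r - 5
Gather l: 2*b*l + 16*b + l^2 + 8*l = 16*b + l^2 + l*(2*b + 8)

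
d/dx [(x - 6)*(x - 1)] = 2*x - 7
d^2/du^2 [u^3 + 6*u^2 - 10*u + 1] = 6*u + 12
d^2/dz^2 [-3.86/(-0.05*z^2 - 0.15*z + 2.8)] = (-0.0193*z^2 - 0.0579*z + 3.86*(0.1*z + 0.15)*(0.2*z + 0.3) + 1.0808)/(0.05*z^2 + 0.15*z - 2.8)^3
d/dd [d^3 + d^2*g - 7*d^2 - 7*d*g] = 3*d^2 + 2*d*g - 14*d - 7*g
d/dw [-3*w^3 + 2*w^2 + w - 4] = -9*w^2 + 4*w + 1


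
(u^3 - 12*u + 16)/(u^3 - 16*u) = (u^2 - 4*u + 4)/(u*(u - 4))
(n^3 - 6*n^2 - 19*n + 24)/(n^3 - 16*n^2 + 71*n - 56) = (n + 3)/(n - 7)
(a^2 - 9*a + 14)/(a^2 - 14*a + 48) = (a^2 - 9*a + 14)/(a^2 - 14*a + 48)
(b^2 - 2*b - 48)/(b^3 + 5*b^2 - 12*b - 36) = (b - 8)/(b^2 - b - 6)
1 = 1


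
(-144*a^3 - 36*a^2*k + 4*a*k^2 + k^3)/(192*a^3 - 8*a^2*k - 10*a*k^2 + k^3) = (-6*a - k)/(8*a - k)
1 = 1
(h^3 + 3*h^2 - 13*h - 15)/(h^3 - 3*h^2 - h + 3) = (h + 5)/(h - 1)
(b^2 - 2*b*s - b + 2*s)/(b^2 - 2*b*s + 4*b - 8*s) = (b - 1)/(b + 4)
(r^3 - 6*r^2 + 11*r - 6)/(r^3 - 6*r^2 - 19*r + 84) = (r^2 - 3*r + 2)/(r^2 - 3*r - 28)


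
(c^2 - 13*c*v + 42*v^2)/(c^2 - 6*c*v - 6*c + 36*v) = (c - 7*v)/(c - 6)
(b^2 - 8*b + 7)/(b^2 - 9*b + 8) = (b - 7)/(b - 8)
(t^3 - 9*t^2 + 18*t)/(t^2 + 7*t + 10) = t*(t^2 - 9*t + 18)/(t^2 + 7*t + 10)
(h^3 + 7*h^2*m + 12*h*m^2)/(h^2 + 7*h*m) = (h^2 + 7*h*m + 12*m^2)/(h + 7*m)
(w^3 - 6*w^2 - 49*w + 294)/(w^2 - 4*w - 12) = (w^2 - 49)/(w + 2)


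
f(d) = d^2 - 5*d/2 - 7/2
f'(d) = 2*d - 5/2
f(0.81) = -4.87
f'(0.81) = -0.88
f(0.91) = -4.95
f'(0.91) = -0.68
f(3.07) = -1.75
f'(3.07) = 3.64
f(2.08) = -4.37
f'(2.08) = 1.66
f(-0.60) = -1.64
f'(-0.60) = -3.70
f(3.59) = 0.41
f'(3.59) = 4.68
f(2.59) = -3.27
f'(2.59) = 2.68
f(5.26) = 11.02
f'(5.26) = 8.02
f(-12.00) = 170.50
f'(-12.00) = -26.50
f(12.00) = 110.50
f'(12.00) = 21.50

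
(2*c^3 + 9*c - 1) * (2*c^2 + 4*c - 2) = 4*c^5 + 8*c^4 + 14*c^3 + 34*c^2 - 22*c + 2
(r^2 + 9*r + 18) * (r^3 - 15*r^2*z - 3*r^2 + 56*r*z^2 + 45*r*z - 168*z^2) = r^5 - 15*r^4*z + 6*r^4 + 56*r^3*z^2 - 90*r^3*z - 9*r^3 + 336*r^2*z^2 + 135*r^2*z - 54*r^2 - 504*r*z^2 + 810*r*z - 3024*z^2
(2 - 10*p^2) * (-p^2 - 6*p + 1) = 10*p^4 + 60*p^3 - 12*p^2 - 12*p + 2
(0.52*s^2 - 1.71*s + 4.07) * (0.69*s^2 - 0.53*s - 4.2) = 0.3588*s^4 - 1.4555*s^3 + 1.5306*s^2 + 5.0249*s - 17.094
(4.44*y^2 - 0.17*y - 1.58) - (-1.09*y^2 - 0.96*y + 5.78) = 5.53*y^2 + 0.79*y - 7.36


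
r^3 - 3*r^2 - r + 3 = (r - 3)*(r - 1)*(r + 1)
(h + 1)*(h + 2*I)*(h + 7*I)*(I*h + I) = I*h^4 - 9*h^3 + 2*I*h^3 - 18*h^2 - 13*I*h^2 - 9*h - 28*I*h - 14*I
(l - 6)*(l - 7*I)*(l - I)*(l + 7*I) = l^4 - 6*l^3 - I*l^3 + 49*l^2 + 6*I*l^2 - 294*l - 49*I*l + 294*I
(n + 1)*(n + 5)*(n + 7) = n^3 + 13*n^2 + 47*n + 35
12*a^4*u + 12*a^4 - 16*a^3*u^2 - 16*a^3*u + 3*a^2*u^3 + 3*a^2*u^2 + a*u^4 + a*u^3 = (-2*a + u)*(-a + u)*(6*a + u)*(a*u + a)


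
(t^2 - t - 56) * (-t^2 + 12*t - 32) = -t^4 + 13*t^3 + 12*t^2 - 640*t + 1792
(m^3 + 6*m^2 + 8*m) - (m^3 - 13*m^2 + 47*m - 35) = 19*m^2 - 39*m + 35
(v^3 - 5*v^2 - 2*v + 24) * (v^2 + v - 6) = v^5 - 4*v^4 - 13*v^3 + 52*v^2 + 36*v - 144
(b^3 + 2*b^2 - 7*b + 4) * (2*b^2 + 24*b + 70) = 2*b^5 + 28*b^4 + 104*b^3 - 20*b^2 - 394*b + 280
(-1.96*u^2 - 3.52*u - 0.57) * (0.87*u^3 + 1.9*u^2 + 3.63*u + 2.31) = -1.7052*u^5 - 6.7864*u^4 - 14.2987*u^3 - 18.3882*u^2 - 10.2003*u - 1.3167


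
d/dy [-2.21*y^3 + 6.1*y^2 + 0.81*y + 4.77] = -6.63*y^2 + 12.2*y + 0.81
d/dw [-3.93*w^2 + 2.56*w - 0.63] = 2.56 - 7.86*w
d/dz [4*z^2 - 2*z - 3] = 8*z - 2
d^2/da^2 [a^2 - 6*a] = 2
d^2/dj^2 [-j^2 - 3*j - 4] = -2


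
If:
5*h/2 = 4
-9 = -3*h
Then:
No Solution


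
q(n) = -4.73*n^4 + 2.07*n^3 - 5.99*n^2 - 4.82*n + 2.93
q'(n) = -18.92*n^3 + 6.21*n^2 - 11.98*n - 4.82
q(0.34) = 0.62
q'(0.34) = -8.92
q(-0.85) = -1.04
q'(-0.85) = 21.47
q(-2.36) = -192.99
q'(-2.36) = 306.73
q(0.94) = -8.87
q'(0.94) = -26.31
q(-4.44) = -2113.14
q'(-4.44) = 1826.83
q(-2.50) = -239.57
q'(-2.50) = 359.57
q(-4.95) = -3210.81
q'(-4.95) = 2501.40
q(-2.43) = -215.35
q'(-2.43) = 332.44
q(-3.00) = -475.54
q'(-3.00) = 597.85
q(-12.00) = -102460.03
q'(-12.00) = 33726.94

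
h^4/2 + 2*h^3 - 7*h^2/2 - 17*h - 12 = (h/2 + 1/2)*(h - 3)*(h + 2)*(h + 4)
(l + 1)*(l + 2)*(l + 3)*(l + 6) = l^4 + 12*l^3 + 47*l^2 + 72*l + 36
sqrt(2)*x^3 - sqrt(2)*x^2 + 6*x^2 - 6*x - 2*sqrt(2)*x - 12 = (x - 2)*(x + 3*sqrt(2))*(sqrt(2)*x + sqrt(2))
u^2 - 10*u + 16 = (u - 8)*(u - 2)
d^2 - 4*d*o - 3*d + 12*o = (d - 3)*(d - 4*o)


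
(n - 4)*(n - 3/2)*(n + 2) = n^3 - 7*n^2/2 - 5*n + 12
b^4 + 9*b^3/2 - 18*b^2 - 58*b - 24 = (b - 4)*(b + 1/2)*(b + 2)*(b + 6)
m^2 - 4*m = m*(m - 4)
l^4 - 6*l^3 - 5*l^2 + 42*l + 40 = (l - 5)*(l - 4)*(l + 1)*(l + 2)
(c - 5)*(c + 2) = c^2 - 3*c - 10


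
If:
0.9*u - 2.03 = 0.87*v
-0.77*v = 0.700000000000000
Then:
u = 1.38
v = -0.91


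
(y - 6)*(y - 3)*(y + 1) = y^3 - 8*y^2 + 9*y + 18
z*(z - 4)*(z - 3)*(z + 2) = z^4 - 5*z^3 - 2*z^2 + 24*z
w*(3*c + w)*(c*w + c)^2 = 3*c^3*w^3 + 6*c^3*w^2 + 3*c^3*w + c^2*w^4 + 2*c^2*w^3 + c^2*w^2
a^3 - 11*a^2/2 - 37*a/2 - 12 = (a - 8)*(a + 1)*(a + 3/2)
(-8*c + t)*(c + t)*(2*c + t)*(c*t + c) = -16*c^4*t - 16*c^4 - 22*c^3*t^2 - 22*c^3*t - 5*c^2*t^3 - 5*c^2*t^2 + c*t^4 + c*t^3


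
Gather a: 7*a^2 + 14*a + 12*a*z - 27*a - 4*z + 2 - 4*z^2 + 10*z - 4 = 7*a^2 + a*(12*z - 13) - 4*z^2 + 6*z - 2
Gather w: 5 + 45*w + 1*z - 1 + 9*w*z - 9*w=w*(9*z + 36) + z + 4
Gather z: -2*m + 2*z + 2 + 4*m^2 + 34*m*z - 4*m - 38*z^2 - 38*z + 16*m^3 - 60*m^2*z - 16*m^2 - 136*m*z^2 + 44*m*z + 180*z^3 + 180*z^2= 16*m^3 - 12*m^2 - 6*m + 180*z^3 + z^2*(142 - 136*m) + z*(-60*m^2 + 78*m - 36) + 2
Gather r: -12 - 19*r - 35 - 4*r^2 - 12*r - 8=-4*r^2 - 31*r - 55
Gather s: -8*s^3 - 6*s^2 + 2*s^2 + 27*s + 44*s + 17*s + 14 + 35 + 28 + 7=-8*s^3 - 4*s^2 + 88*s + 84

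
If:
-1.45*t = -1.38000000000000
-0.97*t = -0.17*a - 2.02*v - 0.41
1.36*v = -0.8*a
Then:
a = -0.50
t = 0.95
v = 0.30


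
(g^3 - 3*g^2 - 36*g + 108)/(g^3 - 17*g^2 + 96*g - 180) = (g^2 + 3*g - 18)/(g^2 - 11*g + 30)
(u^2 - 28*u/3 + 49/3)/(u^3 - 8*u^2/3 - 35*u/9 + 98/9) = 3*(u - 7)/(3*u^2 - u - 14)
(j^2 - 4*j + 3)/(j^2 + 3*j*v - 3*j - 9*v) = (j - 1)/(j + 3*v)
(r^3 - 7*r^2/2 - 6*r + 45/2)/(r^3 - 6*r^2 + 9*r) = (r + 5/2)/r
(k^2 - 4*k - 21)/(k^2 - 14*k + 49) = (k + 3)/(k - 7)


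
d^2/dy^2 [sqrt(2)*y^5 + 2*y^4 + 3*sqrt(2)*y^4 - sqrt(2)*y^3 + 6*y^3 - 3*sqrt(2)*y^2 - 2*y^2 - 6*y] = 20*sqrt(2)*y^3 + 24*y^2 + 36*sqrt(2)*y^2 - 6*sqrt(2)*y + 36*y - 6*sqrt(2) - 4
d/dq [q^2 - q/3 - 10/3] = 2*q - 1/3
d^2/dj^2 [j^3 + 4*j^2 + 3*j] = 6*j + 8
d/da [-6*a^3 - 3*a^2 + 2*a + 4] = -18*a^2 - 6*a + 2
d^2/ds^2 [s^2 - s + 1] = 2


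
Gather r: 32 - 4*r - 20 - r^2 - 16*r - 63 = -r^2 - 20*r - 51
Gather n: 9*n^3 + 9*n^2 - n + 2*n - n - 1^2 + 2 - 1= 9*n^3 + 9*n^2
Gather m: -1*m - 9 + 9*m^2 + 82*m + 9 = 9*m^2 + 81*m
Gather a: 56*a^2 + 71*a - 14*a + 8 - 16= 56*a^2 + 57*a - 8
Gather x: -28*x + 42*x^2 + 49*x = 42*x^2 + 21*x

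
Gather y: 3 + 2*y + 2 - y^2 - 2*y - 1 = 4 - y^2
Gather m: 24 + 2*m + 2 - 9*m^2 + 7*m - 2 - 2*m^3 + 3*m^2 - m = -2*m^3 - 6*m^2 + 8*m + 24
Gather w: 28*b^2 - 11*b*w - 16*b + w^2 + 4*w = 28*b^2 - 16*b + w^2 + w*(4 - 11*b)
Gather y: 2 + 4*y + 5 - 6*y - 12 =-2*y - 5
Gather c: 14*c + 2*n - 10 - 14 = 14*c + 2*n - 24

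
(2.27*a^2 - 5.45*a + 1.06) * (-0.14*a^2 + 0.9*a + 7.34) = -0.3178*a^4 + 2.806*a^3 + 11.6084*a^2 - 39.049*a + 7.7804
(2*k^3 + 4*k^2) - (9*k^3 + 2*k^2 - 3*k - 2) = -7*k^3 + 2*k^2 + 3*k + 2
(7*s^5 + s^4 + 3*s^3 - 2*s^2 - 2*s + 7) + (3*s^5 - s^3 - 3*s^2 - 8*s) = 10*s^5 + s^4 + 2*s^3 - 5*s^2 - 10*s + 7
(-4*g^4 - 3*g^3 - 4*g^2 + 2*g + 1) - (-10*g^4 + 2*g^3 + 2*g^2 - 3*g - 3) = 6*g^4 - 5*g^3 - 6*g^2 + 5*g + 4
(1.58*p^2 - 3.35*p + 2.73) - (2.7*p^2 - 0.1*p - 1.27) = -1.12*p^2 - 3.25*p + 4.0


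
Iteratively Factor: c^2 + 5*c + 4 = (c + 1)*(c + 4)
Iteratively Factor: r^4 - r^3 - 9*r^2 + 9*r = (r - 1)*(r^3 - 9*r) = (r - 1)*(r + 3)*(r^2 - 3*r) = (r - 3)*(r - 1)*(r + 3)*(r)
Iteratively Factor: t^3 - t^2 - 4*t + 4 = (t - 1)*(t^2 - 4) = (t - 1)*(t + 2)*(t - 2)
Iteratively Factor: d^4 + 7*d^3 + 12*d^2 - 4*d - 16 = (d + 4)*(d^3 + 3*d^2 - 4) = (d + 2)*(d + 4)*(d^2 + d - 2) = (d + 2)^2*(d + 4)*(d - 1)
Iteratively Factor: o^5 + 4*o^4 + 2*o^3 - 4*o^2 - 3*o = (o)*(o^4 + 4*o^3 + 2*o^2 - 4*o - 3) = o*(o + 1)*(o^3 + 3*o^2 - o - 3) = o*(o + 1)*(o + 3)*(o^2 - 1) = o*(o + 1)^2*(o + 3)*(o - 1)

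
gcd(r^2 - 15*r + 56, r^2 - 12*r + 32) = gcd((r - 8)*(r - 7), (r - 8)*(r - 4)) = r - 8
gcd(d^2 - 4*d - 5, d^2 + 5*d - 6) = 1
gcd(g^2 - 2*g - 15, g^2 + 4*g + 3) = g + 3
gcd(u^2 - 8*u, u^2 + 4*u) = u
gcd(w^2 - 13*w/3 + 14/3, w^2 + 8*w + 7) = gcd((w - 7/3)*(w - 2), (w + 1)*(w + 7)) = 1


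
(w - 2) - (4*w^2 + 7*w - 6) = -4*w^2 - 6*w + 4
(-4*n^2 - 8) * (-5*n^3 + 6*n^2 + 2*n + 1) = 20*n^5 - 24*n^4 + 32*n^3 - 52*n^2 - 16*n - 8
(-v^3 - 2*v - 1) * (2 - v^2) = v^5 + v^2 - 4*v - 2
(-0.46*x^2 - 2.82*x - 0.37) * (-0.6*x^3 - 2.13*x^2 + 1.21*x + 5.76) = 0.276*x^5 + 2.6718*x^4 + 5.672*x^3 - 5.2737*x^2 - 16.6909*x - 2.1312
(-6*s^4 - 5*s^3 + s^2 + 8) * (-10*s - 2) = 60*s^5 + 62*s^4 - 2*s^2 - 80*s - 16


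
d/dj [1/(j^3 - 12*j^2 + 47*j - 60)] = (-3*j^2 + 24*j - 47)/(j^3 - 12*j^2 + 47*j - 60)^2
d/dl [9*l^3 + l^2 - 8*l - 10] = 27*l^2 + 2*l - 8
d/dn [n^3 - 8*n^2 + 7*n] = 3*n^2 - 16*n + 7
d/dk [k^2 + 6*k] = 2*k + 6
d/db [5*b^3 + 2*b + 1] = 15*b^2 + 2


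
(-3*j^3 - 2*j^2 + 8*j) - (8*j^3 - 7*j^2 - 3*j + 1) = -11*j^3 + 5*j^2 + 11*j - 1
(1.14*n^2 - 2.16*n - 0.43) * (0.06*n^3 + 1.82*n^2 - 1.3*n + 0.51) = 0.0684*n^5 + 1.9452*n^4 - 5.439*n^3 + 2.6068*n^2 - 0.5426*n - 0.2193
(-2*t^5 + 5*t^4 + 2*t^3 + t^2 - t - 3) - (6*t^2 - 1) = -2*t^5 + 5*t^4 + 2*t^3 - 5*t^2 - t - 2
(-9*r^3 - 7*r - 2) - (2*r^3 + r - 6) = -11*r^3 - 8*r + 4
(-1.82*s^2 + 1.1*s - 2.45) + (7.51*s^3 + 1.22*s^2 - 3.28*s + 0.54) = 7.51*s^3 - 0.6*s^2 - 2.18*s - 1.91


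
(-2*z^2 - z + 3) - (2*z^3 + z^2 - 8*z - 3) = -2*z^3 - 3*z^2 + 7*z + 6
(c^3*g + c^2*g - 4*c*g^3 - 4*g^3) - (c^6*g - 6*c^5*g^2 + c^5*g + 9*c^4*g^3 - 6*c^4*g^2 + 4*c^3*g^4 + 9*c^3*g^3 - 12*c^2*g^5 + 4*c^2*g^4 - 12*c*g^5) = -c^6*g + 6*c^5*g^2 - c^5*g - 9*c^4*g^3 + 6*c^4*g^2 - 4*c^3*g^4 - 9*c^3*g^3 + c^3*g + 12*c^2*g^5 - 4*c^2*g^4 + c^2*g + 12*c*g^5 - 4*c*g^3 - 4*g^3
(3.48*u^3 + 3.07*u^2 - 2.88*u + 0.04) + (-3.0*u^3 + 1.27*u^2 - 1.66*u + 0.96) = 0.48*u^3 + 4.34*u^2 - 4.54*u + 1.0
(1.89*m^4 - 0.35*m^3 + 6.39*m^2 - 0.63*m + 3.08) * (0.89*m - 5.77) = 1.6821*m^5 - 11.2168*m^4 + 7.7066*m^3 - 37.431*m^2 + 6.3763*m - 17.7716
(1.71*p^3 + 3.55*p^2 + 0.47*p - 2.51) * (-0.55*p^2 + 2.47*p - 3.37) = -0.9405*p^5 + 2.2712*p^4 + 2.7473*p^3 - 9.4221*p^2 - 7.7836*p + 8.4587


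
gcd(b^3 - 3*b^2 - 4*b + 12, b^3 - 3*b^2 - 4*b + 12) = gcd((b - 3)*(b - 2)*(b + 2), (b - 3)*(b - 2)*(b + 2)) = b^3 - 3*b^2 - 4*b + 12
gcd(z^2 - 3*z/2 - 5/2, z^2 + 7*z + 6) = z + 1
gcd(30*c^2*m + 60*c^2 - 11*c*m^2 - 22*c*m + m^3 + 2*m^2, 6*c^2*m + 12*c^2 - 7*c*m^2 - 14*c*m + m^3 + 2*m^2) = 6*c*m + 12*c - m^2 - 2*m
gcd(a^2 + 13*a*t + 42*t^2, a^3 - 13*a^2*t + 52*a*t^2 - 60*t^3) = 1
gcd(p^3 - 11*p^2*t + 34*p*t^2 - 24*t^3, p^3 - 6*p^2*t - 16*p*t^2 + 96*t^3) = p^2 - 10*p*t + 24*t^2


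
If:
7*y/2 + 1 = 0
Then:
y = -2/7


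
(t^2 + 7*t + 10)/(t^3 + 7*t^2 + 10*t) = 1/t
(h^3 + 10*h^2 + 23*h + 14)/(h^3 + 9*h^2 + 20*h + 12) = (h + 7)/(h + 6)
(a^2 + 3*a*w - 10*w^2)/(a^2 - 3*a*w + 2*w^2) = (-a - 5*w)/(-a + w)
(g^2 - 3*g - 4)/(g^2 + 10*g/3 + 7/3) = 3*(g - 4)/(3*g + 7)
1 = 1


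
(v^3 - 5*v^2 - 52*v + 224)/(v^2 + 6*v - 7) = (v^2 - 12*v + 32)/(v - 1)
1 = 1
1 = 1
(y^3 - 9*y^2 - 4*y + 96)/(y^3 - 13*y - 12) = (y - 8)/(y + 1)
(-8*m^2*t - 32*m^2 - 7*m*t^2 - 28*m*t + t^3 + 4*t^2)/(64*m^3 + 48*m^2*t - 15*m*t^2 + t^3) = (t + 4)/(-8*m + t)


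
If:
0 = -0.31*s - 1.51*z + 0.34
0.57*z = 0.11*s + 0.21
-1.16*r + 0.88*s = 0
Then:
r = -0.27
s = -0.36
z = 0.30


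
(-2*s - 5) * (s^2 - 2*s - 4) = -2*s^3 - s^2 + 18*s + 20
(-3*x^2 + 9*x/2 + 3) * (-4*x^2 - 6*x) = 12*x^4 - 39*x^2 - 18*x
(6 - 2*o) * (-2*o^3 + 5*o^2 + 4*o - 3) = 4*o^4 - 22*o^3 + 22*o^2 + 30*o - 18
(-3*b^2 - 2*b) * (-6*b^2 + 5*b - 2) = 18*b^4 - 3*b^3 - 4*b^2 + 4*b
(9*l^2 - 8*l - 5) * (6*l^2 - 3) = 54*l^4 - 48*l^3 - 57*l^2 + 24*l + 15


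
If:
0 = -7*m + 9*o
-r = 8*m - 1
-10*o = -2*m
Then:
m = 0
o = 0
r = 1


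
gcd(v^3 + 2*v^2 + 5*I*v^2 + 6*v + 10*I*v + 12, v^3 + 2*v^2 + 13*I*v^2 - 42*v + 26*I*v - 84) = v^2 + v*(2 + 6*I) + 12*I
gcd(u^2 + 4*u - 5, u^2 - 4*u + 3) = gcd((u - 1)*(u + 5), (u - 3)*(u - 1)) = u - 1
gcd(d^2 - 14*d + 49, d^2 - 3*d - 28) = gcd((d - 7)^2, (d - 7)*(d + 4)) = d - 7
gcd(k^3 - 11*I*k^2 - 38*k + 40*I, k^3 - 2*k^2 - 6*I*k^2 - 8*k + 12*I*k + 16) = k^2 - 6*I*k - 8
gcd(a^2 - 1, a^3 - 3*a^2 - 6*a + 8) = a - 1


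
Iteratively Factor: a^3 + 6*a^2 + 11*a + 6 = (a + 3)*(a^2 + 3*a + 2) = (a + 2)*(a + 3)*(a + 1)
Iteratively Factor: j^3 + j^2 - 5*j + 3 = (j - 1)*(j^2 + 2*j - 3) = (j - 1)*(j + 3)*(j - 1)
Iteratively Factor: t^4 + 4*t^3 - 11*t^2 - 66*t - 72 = (t - 4)*(t^3 + 8*t^2 + 21*t + 18) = (t - 4)*(t + 3)*(t^2 + 5*t + 6) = (t - 4)*(t + 2)*(t + 3)*(t + 3)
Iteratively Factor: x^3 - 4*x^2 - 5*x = (x + 1)*(x^2 - 5*x) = x*(x + 1)*(x - 5)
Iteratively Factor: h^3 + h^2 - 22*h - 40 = (h + 4)*(h^2 - 3*h - 10) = (h - 5)*(h + 4)*(h + 2)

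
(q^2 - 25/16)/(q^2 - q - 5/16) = (4*q + 5)/(4*q + 1)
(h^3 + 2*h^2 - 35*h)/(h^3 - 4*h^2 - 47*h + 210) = h/(h - 6)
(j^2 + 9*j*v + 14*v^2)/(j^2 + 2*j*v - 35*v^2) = (-j - 2*v)/(-j + 5*v)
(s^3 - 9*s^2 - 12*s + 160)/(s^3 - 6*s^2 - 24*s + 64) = (s - 5)/(s - 2)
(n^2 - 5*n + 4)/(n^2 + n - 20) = (n - 1)/(n + 5)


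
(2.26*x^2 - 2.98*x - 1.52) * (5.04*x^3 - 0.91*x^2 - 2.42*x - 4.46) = 11.3904*x^5 - 17.0758*x^4 - 10.4182*x^3 - 1.4848*x^2 + 16.9692*x + 6.7792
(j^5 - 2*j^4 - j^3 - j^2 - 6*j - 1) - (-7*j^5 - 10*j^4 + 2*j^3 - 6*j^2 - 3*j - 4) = 8*j^5 + 8*j^4 - 3*j^3 + 5*j^2 - 3*j + 3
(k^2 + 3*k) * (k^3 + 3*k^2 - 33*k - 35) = k^5 + 6*k^4 - 24*k^3 - 134*k^2 - 105*k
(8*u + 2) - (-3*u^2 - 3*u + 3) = 3*u^2 + 11*u - 1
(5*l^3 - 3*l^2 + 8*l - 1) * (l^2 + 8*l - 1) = 5*l^5 + 37*l^4 - 21*l^3 + 66*l^2 - 16*l + 1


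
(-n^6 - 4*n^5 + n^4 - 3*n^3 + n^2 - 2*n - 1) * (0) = 0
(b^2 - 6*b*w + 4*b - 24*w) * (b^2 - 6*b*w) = b^4 - 12*b^3*w + 4*b^3 + 36*b^2*w^2 - 48*b^2*w + 144*b*w^2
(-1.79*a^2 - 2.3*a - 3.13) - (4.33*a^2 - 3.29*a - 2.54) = -6.12*a^2 + 0.99*a - 0.59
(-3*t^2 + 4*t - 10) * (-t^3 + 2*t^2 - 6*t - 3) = 3*t^5 - 10*t^4 + 36*t^3 - 35*t^2 + 48*t + 30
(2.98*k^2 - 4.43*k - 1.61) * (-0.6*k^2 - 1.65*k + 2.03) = -1.788*k^4 - 2.259*k^3 + 14.3249*k^2 - 6.3364*k - 3.2683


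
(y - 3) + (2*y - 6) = 3*y - 9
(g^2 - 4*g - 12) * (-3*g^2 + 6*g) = -3*g^4 + 18*g^3 + 12*g^2 - 72*g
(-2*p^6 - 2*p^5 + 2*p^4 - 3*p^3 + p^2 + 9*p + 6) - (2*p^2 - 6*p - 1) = -2*p^6 - 2*p^5 + 2*p^4 - 3*p^3 - p^2 + 15*p + 7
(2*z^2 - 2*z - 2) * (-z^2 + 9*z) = -2*z^4 + 20*z^3 - 16*z^2 - 18*z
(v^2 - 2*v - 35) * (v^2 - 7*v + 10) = v^4 - 9*v^3 - 11*v^2 + 225*v - 350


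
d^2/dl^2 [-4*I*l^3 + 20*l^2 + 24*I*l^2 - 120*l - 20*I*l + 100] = -24*I*l + 40 + 48*I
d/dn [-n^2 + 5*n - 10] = 5 - 2*n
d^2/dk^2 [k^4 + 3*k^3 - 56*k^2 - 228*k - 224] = 12*k^2 + 18*k - 112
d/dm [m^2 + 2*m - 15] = 2*m + 2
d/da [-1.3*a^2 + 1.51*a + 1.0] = 1.51 - 2.6*a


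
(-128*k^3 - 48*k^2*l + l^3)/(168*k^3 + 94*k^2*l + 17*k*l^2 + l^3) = (-32*k^2 - 4*k*l + l^2)/(42*k^2 + 13*k*l + l^2)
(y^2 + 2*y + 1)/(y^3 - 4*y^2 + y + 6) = (y + 1)/(y^2 - 5*y + 6)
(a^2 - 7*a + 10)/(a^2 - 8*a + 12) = (a - 5)/(a - 6)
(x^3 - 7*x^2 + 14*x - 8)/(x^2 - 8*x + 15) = (x^3 - 7*x^2 + 14*x - 8)/(x^2 - 8*x + 15)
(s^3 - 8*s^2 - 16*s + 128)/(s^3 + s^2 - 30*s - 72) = (s^2 - 12*s + 32)/(s^2 - 3*s - 18)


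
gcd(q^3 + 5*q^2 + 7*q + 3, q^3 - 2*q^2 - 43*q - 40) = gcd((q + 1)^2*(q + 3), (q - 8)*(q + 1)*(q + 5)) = q + 1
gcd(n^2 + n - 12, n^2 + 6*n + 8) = n + 4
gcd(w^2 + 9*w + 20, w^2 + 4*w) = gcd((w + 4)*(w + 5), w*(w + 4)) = w + 4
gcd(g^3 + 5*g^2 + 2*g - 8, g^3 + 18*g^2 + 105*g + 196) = g + 4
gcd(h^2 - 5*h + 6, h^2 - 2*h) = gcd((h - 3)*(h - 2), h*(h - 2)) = h - 2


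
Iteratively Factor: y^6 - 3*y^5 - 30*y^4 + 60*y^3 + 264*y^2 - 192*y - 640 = (y - 5)*(y^5 + 2*y^4 - 20*y^3 - 40*y^2 + 64*y + 128) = (y - 5)*(y - 4)*(y^4 + 6*y^3 + 4*y^2 - 24*y - 32) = (y - 5)*(y - 4)*(y + 2)*(y^3 + 4*y^2 - 4*y - 16) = (y - 5)*(y - 4)*(y - 2)*(y + 2)*(y^2 + 6*y + 8) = (y - 5)*(y - 4)*(y - 2)*(y + 2)*(y + 4)*(y + 2)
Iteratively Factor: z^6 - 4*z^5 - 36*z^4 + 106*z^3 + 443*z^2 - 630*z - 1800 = (z - 5)*(z^5 + z^4 - 31*z^3 - 49*z^2 + 198*z + 360) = (z - 5)*(z - 3)*(z^4 + 4*z^3 - 19*z^2 - 106*z - 120) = (z - 5)*(z - 3)*(z + 4)*(z^3 - 19*z - 30) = (z - 5)*(z - 3)*(z + 3)*(z + 4)*(z^2 - 3*z - 10) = (z - 5)*(z - 3)*(z + 2)*(z + 3)*(z + 4)*(z - 5)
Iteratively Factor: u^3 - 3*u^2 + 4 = (u + 1)*(u^2 - 4*u + 4) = (u - 2)*(u + 1)*(u - 2)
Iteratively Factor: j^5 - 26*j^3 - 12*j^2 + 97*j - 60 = (j - 5)*(j^4 + 5*j^3 - j^2 - 17*j + 12) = (j - 5)*(j - 1)*(j^3 + 6*j^2 + 5*j - 12) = (j - 5)*(j - 1)*(j + 4)*(j^2 + 2*j - 3) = (j - 5)*(j - 1)*(j + 3)*(j + 4)*(j - 1)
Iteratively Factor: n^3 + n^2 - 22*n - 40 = (n + 4)*(n^2 - 3*n - 10) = (n - 5)*(n + 4)*(n + 2)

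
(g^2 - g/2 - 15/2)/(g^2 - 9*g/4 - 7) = 2*(-2*g^2 + g + 15)/(-4*g^2 + 9*g + 28)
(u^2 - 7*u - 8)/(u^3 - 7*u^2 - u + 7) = (u - 8)/(u^2 - 8*u + 7)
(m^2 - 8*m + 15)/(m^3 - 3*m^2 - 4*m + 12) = (m - 5)/(m^2 - 4)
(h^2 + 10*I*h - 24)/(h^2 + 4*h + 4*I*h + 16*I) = (h + 6*I)/(h + 4)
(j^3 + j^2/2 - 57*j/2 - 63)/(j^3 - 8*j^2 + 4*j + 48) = (2*j^2 + 13*j + 21)/(2*(j^2 - 2*j - 8))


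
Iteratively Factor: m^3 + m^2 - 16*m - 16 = (m + 4)*(m^2 - 3*m - 4) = (m + 1)*(m + 4)*(m - 4)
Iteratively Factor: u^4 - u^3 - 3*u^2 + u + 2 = (u + 1)*(u^3 - 2*u^2 - u + 2) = (u + 1)^2*(u^2 - 3*u + 2) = (u - 1)*(u + 1)^2*(u - 2)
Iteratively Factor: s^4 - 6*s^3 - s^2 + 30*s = (s - 5)*(s^3 - s^2 - 6*s) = (s - 5)*(s - 3)*(s^2 + 2*s) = s*(s - 5)*(s - 3)*(s + 2)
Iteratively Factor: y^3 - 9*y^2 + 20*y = (y - 5)*(y^2 - 4*y) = (y - 5)*(y - 4)*(y)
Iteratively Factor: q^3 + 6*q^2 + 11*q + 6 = (q + 3)*(q^2 + 3*q + 2) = (q + 2)*(q + 3)*(q + 1)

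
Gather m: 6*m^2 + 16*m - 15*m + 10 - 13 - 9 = 6*m^2 + m - 12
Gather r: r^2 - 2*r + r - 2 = r^2 - r - 2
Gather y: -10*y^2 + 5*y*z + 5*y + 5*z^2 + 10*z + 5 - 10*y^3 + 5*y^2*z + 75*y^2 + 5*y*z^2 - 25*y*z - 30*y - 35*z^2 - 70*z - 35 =-10*y^3 + y^2*(5*z + 65) + y*(5*z^2 - 20*z - 25) - 30*z^2 - 60*z - 30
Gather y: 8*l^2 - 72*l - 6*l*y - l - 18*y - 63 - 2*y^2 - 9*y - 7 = 8*l^2 - 73*l - 2*y^2 + y*(-6*l - 27) - 70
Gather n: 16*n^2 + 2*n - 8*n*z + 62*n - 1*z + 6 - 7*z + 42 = 16*n^2 + n*(64 - 8*z) - 8*z + 48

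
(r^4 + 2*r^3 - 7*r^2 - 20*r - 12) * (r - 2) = r^5 - 11*r^3 - 6*r^2 + 28*r + 24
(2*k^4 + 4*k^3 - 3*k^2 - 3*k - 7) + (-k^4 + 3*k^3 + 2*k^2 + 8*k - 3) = k^4 + 7*k^3 - k^2 + 5*k - 10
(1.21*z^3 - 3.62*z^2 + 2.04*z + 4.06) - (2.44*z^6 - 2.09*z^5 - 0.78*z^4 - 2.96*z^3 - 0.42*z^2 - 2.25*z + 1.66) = -2.44*z^6 + 2.09*z^5 + 0.78*z^4 + 4.17*z^3 - 3.2*z^2 + 4.29*z + 2.4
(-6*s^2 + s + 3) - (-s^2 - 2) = -5*s^2 + s + 5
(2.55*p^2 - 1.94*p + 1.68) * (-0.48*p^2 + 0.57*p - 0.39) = -1.224*p^4 + 2.3847*p^3 - 2.9067*p^2 + 1.7142*p - 0.6552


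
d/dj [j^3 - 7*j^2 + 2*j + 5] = 3*j^2 - 14*j + 2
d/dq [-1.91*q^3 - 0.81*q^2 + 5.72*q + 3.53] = -5.73*q^2 - 1.62*q + 5.72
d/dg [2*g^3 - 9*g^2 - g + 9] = 6*g^2 - 18*g - 1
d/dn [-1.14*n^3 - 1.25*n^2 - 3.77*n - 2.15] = -3.42*n^2 - 2.5*n - 3.77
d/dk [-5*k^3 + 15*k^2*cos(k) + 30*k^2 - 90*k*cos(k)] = -15*k^2*sin(k) - 15*k^2 + 90*k*sin(k) + 30*k*cos(k) + 60*k - 90*cos(k)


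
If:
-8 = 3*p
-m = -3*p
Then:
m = -8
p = -8/3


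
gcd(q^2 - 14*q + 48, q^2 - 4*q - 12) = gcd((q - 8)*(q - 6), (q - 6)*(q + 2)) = q - 6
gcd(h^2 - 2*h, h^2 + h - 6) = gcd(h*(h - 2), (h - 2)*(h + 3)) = h - 2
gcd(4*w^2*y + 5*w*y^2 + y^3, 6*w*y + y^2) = y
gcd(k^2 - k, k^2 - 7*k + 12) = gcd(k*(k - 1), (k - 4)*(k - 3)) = 1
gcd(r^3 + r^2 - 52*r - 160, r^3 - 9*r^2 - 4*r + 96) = r - 8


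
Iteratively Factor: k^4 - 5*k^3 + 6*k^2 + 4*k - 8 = (k - 2)*(k^3 - 3*k^2 + 4) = (k - 2)^2*(k^2 - k - 2) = (k - 2)^2*(k + 1)*(k - 2)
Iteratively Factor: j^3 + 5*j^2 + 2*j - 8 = (j + 2)*(j^2 + 3*j - 4) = (j + 2)*(j + 4)*(j - 1)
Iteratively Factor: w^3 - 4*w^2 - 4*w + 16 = (w - 4)*(w^2 - 4) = (w - 4)*(w + 2)*(w - 2)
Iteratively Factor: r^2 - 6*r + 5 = (r - 1)*(r - 5)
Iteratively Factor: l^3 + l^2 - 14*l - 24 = (l - 4)*(l^2 + 5*l + 6) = (l - 4)*(l + 2)*(l + 3)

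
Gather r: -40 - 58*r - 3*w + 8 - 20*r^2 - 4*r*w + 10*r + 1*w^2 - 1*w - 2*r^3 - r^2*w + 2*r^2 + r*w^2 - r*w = -2*r^3 + r^2*(-w - 18) + r*(w^2 - 5*w - 48) + w^2 - 4*w - 32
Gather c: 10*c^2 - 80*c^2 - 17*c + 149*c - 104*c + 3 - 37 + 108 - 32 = -70*c^2 + 28*c + 42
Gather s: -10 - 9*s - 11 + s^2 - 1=s^2 - 9*s - 22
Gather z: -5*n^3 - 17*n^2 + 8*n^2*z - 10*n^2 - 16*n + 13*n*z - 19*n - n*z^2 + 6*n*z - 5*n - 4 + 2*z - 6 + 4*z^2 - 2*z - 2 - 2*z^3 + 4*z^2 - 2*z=-5*n^3 - 27*n^2 - 40*n - 2*z^3 + z^2*(8 - n) + z*(8*n^2 + 19*n - 2) - 12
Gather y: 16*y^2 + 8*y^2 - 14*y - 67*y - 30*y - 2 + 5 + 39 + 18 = 24*y^2 - 111*y + 60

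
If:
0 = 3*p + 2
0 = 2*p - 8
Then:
No Solution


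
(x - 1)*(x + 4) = x^2 + 3*x - 4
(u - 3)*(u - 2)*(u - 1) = u^3 - 6*u^2 + 11*u - 6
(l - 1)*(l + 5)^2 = l^3 + 9*l^2 + 15*l - 25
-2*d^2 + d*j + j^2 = (-d + j)*(2*d + j)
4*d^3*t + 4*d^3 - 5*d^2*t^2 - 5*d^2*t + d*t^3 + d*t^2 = (-4*d + t)*(-d + t)*(d*t + d)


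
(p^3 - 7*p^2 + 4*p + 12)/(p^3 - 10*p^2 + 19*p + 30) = (p - 2)/(p - 5)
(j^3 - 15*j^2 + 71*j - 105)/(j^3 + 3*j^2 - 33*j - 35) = (j^2 - 10*j + 21)/(j^2 + 8*j + 7)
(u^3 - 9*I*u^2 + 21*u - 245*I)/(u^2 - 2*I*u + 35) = u - 7*I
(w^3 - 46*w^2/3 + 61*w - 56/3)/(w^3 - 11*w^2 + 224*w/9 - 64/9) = 3*(w - 7)/(3*w - 8)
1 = 1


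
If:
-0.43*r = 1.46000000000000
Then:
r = -3.40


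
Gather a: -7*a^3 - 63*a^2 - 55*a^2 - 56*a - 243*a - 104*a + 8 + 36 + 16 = -7*a^3 - 118*a^2 - 403*a + 60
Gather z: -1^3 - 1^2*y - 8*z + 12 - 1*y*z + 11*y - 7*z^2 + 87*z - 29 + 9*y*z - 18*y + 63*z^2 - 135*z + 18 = -8*y + 56*z^2 + z*(8*y - 56)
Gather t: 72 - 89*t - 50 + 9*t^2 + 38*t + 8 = 9*t^2 - 51*t + 30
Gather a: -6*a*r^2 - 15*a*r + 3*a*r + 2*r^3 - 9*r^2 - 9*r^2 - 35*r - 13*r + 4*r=a*(-6*r^2 - 12*r) + 2*r^3 - 18*r^2 - 44*r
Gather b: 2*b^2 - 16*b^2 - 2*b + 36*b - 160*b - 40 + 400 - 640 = -14*b^2 - 126*b - 280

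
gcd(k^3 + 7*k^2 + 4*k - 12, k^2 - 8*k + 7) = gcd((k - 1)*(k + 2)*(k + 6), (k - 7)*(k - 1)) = k - 1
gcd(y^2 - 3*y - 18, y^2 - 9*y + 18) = y - 6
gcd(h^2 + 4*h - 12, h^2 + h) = 1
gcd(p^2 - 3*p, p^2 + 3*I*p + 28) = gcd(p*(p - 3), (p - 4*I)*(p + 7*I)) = 1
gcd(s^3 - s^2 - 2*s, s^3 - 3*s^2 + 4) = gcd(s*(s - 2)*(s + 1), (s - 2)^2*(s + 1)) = s^2 - s - 2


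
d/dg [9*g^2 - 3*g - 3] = 18*g - 3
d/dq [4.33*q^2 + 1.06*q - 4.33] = 8.66*q + 1.06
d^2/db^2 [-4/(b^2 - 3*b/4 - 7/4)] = 32*(-16*b^2 + 12*b + (8*b - 3)^2 + 28)/(-4*b^2 + 3*b + 7)^3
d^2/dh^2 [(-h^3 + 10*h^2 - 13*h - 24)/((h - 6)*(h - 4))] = 2*(11*h^3 - 72*h^2 - 72*h + 816)/(h^6 - 30*h^5 + 372*h^4 - 2440*h^3 + 8928*h^2 - 17280*h + 13824)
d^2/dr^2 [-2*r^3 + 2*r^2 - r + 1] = 4 - 12*r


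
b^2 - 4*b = b*(b - 4)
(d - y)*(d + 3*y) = d^2 + 2*d*y - 3*y^2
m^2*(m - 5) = m^3 - 5*m^2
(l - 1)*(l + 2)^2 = l^3 + 3*l^2 - 4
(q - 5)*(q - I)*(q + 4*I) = q^3 - 5*q^2 + 3*I*q^2 + 4*q - 15*I*q - 20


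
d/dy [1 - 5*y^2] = -10*y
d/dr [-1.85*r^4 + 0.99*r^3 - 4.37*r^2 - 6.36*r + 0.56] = -7.4*r^3 + 2.97*r^2 - 8.74*r - 6.36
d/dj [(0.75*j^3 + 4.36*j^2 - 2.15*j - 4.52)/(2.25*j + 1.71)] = (3.375*j^3 + 13.6575*j^2 + 14.9112*j + 6.4935)/(5.0625*j^2 + 7.695*j + 2.9241)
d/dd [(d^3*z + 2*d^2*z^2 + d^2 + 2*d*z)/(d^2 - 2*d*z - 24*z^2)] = z*(d^4 - 4*d^3*z - 76*d^2*z^2 - 4*d^2 - 96*d*z^3 - 48*d*z - 48*z^2)/(d^4 - 4*d^3*z - 44*d^2*z^2 + 96*d*z^3 + 576*z^4)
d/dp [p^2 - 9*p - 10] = 2*p - 9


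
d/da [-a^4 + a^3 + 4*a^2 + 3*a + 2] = -4*a^3 + 3*a^2 + 8*a + 3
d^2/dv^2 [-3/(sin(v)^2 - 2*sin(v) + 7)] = 6*(2*sin(v)^4 - 3*sin(v)^3 - 15*sin(v)^2 + 13*sin(v) + 3)/(sin(v)^2 - 2*sin(v) + 7)^3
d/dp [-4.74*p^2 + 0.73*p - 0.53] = 0.73 - 9.48*p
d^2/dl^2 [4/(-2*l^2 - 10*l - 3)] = 16*(2*l^2 + 10*l - 2*(2*l + 5)^2 + 3)/(2*l^2 + 10*l + 3)^3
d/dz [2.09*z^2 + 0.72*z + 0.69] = 4.18*z + 0.72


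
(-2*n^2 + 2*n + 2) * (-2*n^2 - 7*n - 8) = 4*n^4 + 10*n^3 - 2*n^2 - 30*n - 16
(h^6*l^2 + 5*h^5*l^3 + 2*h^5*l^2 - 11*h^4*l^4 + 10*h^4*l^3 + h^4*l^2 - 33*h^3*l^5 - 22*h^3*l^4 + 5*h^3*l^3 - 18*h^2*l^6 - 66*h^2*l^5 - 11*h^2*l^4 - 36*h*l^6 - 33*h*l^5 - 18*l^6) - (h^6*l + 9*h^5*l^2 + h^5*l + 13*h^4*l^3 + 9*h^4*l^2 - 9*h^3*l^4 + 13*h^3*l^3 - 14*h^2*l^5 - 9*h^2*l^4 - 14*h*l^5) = h^6*l^2 - h^6*l + 5*h^5*l^3 - 7*h^5*l^2 - h^5*l - 11*h^4*l^4 - 3*h^4*l^3 - 8*h^4*l^2 - 33*h^3*l^5 - 13*h^3*l^4 - 8*h^3*l^3 - 18*h^2*l^6 - 52*h^2*l^5 - 2*h^2*l^4 - 36*h*l^6 - 19*h*l^5 - 18*l^6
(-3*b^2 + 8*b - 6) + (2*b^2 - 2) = -b^2 + 8*b - 8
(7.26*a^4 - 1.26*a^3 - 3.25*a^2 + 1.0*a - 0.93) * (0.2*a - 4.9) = 1.452*a^5 - 35.826*a^4 + 5.524*a^3 + 16.125*a^2 - 5.086*a + 4.557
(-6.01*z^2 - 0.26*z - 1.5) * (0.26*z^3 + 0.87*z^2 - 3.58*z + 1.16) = -1.5626*z^5 - 5.2963*z^4 + 20.8996*z^3 - 7.3458*z^2 + 5.0684*z - 1.74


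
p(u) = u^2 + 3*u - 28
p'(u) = 2*u + 3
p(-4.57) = -20.83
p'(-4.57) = -6.14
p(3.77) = -2.48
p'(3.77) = 10.54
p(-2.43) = -29.39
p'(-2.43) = -1.86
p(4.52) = 5.99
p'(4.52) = 12.04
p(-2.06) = -29.94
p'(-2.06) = -1.12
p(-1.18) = -30.15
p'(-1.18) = 0.64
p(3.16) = -8.53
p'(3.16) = 9.32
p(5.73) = 22.02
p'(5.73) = 14.46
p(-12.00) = 80.00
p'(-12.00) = -21.00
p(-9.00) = 26.00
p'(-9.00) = -15.00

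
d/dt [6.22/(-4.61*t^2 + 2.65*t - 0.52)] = (57.3484*t - 16.483)/(4.61*t^2 - 2.65*t + 0.52)^2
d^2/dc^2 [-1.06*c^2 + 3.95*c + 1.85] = -2.12000000000000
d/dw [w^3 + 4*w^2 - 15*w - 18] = 3*w^2 + 8*w - 15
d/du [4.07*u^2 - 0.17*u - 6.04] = 8.14*u - 0.17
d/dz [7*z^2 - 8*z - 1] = 14*z - 8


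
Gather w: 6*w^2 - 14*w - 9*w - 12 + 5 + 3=6*w^2 - 23*w - 4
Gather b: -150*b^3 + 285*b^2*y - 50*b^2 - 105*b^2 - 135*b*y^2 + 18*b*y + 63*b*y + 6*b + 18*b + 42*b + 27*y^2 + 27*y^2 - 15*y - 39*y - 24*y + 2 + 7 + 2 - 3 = -150*b^3 + b^2*(285*y - 155) + b*(-135*y^2 + 81*y + 66) + 54*y^2 - 78*y + 8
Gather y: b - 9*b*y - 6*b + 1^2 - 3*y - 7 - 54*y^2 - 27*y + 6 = -5*b - 54*y^2 + y*(-9*b - 30)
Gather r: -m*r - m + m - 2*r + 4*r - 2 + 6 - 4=r*(2 - m)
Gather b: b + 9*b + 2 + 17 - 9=10*b + 10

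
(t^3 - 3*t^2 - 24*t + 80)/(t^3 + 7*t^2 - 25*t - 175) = (t^2 - 8*t + 16)/(t^2 + 2*t - 35)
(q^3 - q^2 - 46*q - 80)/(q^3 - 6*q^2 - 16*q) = (q + 5)/q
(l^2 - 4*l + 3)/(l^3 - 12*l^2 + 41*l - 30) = (l - 3)/(l^2 - 11*l + 30)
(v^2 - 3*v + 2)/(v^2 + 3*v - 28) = (v^2 - 3*v + 2)/(v^2 + 3*v - 28)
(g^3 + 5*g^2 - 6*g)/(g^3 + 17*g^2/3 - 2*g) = 3*(g - 1)/(3*g - 1)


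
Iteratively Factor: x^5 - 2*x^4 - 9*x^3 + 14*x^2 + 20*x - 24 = (x - 1)*(x^4 - x^3 - 10*x^2 + 4*x + 24) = (x - 2)*(x - 1)*(x^3 + x^2 - 8*x - 12) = (x - 3)*(x - 2)*(x - 1)*(x^2 + 4*x + 4) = (x - 3)*(x - 2)*(x - 1)*(x + 2)*(x + 2)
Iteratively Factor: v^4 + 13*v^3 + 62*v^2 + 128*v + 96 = (v + 4)*(v^3 + 9*v^2 + 26*v + 24) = (v + 3)*(v + 4)*(v^2 + 6*v + 8) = (v + 3)*(v + 4)^2*(v + 2)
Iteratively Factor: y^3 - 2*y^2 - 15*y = (y - 5)*(y^2 + 3*y) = (y - 5)*(y + 3)*(y)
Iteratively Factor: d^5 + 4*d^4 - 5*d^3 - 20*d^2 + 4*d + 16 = (d + 4)*(d^4 - 5*d^2 + 4) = (d - 1)*(d + 4)*(d^3 + d^2 - 4*d - 4) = (d - 1)*(d + 2)*(d + 4)*(d^2 - d - 2) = (d - 1)*(d + 1)*(d + 2)*(d + 4)*(d - 2)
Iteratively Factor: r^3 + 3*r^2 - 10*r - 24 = (r - 3)*(r^2 + 6*r + 8) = (r - 3)*(r + 4)*(r + 2)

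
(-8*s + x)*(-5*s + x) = 40*s^2 - 13*s*x + x^2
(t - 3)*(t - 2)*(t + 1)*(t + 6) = t^4 + 2*t^3 - 23*t^2 + 12*t + 36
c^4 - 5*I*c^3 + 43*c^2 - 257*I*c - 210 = (c - 6*I)*(c - 5*I)*(c - I)*(c + 7*I)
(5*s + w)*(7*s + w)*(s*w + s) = 35*s^3*w + 35*s^3 + 12*s^2*w^2 + 12*s^2*w + s*w^3 + s*w^2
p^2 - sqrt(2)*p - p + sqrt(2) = (p - 1)*(p - sqrt(2))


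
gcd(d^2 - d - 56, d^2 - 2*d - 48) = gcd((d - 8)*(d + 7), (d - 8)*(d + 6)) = d - 8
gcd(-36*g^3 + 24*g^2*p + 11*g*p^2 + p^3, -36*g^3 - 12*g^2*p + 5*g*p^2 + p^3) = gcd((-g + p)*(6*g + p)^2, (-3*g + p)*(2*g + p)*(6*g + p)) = 6*g + p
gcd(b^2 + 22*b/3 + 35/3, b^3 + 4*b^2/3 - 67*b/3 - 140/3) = b + 7/3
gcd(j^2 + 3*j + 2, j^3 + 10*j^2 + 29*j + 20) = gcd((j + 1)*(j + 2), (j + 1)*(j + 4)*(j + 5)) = j + 1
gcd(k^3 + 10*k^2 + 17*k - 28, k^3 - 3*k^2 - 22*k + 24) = k^2 + 3*k - 4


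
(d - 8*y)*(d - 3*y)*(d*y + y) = d^3*y - 11*d^2*y^2 + d^2*y + 24*d*y^3 - 11*d*y^2 + 24*y^3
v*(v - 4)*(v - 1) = v^3 - 5*v^2 + 4*v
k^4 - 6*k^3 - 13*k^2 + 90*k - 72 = (k - 6)*(k - 3)*(k - 1)*(k + 4)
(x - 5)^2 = x^2 - 10*x + 25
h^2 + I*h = h*(h + I)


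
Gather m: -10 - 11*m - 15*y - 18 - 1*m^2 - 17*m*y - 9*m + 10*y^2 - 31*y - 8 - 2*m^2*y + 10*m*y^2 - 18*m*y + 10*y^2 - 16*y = m^2*(-2*y - 1) + m*(10*y^2 - 35*y - 20) + 20*y^2 - 62*y - 36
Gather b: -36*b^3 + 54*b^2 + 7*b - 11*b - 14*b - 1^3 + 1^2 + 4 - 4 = -36*b^3 + 54*b^2 - 18*b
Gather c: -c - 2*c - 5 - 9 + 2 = -3*c - 12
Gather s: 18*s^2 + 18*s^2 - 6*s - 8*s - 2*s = 36*s^2 - 16*s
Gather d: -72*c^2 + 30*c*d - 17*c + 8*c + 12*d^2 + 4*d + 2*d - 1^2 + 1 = -72*c^2 - 9*c + 12*d^2 + d*(30*c + 6)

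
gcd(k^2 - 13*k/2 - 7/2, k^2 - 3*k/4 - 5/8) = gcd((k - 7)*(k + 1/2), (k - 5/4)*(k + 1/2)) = k + 1/2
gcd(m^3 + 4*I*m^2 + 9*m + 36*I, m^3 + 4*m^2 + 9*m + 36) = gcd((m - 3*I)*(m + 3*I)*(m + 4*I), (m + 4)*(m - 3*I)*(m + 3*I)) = m^2 + 9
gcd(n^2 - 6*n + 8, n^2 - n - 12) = n - 4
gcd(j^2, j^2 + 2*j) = j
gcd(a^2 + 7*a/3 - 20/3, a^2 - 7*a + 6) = 1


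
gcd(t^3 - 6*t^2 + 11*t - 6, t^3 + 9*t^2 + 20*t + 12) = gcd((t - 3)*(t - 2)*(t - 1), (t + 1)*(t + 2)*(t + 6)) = 1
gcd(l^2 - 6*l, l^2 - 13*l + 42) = l - 6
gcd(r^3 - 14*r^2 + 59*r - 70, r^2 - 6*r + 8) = r - 2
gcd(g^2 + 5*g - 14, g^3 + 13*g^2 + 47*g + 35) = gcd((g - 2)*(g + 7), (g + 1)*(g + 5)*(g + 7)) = g + 7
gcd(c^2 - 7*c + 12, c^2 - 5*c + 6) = c - 3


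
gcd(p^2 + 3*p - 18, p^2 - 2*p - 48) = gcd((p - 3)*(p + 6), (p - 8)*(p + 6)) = p + 6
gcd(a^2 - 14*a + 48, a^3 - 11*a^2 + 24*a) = a - 8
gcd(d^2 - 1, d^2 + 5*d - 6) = d - 1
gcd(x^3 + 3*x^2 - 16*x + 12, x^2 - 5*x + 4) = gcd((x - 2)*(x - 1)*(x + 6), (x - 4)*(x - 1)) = x - 1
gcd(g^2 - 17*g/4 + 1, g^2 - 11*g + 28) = g - 4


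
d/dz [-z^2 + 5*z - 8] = 5 - 2*z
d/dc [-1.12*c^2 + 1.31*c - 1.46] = 1.31 - 2.24*c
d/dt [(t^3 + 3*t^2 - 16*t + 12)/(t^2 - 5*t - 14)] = (t^4 - 10*t^3 - 41*t^2 - 108*t + 284)/(t^4 - 10*t^3 - 3*t^2 + 140*t + 196)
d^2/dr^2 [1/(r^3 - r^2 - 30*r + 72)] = 2*((1 - 3*r)*(r^3 - r^2 - 30*r + 72) + (-3*r^2 + 2*r + 30)^2)/(r^3 - r^2 - 30*r + 72)^3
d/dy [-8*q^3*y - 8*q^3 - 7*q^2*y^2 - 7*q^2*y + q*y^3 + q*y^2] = q*(-8*q^2 - 14*q*y - 7*q + 3*y^2 + 2*y)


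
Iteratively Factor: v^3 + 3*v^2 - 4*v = (v)*(v^2 + 3*v - 4) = v*(v - 1)*(v + 4)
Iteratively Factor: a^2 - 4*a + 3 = (a - 3)*(a - 1)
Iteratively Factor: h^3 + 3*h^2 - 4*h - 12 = (h + 2)*(h^2 + h - 6) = (h + 2)*(h + 3)*(h - 2)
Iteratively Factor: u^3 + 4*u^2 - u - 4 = (u + 1)*(u^2 + 3*u - 4) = (u + 1)*(u + 4)*(u - 1)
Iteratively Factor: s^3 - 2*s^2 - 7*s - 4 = (s + 1)*(s^2 - 3*s - 4) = (s - 4)*(s + 1)*(s + 1)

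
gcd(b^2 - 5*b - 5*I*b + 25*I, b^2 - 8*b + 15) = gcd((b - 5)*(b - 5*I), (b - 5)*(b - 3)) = b - 5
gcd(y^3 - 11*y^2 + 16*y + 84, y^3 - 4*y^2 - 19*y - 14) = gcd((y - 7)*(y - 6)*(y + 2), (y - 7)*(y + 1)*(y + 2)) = y^2 - 5*y - 14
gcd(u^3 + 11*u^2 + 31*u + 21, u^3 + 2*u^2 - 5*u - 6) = u^2 + 4*u + 3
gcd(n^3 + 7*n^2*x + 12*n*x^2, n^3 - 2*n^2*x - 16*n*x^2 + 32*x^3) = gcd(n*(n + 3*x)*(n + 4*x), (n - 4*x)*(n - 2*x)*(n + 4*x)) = n + 4*x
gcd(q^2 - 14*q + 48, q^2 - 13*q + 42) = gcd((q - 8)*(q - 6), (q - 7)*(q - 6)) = q - 6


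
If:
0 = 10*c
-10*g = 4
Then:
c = 0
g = -2/5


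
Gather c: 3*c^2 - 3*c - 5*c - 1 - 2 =3*c^2 - 8*c - 3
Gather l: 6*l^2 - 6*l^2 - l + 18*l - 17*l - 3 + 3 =0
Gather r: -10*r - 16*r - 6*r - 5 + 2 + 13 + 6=16 - 32*r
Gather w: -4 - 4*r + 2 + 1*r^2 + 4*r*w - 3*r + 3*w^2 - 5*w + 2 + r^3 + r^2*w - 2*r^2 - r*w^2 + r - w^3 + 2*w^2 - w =r^3 - r^2 - 6*r - w^3 + w^2*(5 - r) + w*(r^2 + 4*r - 6)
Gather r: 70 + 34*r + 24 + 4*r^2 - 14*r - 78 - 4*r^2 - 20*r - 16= 0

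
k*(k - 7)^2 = k^3 - 14*k^2 + 49*k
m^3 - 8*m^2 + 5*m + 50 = (m - 5)^2*(m + 2)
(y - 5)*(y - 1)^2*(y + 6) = y^4 - y^3 - 31*y^2 + 61*y - 30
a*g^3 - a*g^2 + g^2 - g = g*(g - 1)*(a*g + 1)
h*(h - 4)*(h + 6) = h^3 + 2*h^2 - 24*h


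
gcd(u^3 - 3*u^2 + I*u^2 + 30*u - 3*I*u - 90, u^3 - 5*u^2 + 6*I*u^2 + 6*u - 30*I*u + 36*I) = u^2 + u*(-3 + 6*I) - 18*I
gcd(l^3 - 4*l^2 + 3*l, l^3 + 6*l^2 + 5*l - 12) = l - 1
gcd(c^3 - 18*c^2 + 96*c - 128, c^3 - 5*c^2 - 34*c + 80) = c^2 - 10*c + 16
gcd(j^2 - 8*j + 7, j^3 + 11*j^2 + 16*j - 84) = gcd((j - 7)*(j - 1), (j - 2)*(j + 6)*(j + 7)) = 1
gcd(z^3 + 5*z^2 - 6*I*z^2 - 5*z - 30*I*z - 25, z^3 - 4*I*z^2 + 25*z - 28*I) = z - I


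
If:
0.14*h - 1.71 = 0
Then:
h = 12.21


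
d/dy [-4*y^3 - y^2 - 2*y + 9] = -12*y^2 - 2*y - 2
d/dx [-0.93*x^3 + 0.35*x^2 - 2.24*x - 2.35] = -2.79*x^2 + 0.7*x - 2.24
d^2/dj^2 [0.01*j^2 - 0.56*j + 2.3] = 0.0200000000000000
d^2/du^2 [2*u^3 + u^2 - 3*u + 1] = 12*u + 2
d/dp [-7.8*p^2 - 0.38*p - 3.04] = -15.6*p - 0.38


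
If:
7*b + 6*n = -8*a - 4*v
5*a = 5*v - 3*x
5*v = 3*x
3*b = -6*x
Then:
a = 0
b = -2*x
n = 29*x/15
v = 3*x/5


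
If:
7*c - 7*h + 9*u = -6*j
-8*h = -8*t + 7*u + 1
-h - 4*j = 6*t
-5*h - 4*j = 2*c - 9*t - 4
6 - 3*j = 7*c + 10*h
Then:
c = 14229/24607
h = 3360/24607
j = 4813/24607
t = -11306/73821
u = -34987/73821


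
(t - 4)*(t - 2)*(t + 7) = t^3 + t^2 - 34*t + 56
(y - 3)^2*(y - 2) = y^3 - 8*y^2 + 21*y - 18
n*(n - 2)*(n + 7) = n^3 + 5*n^2 - 14*n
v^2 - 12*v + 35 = (v - 7)*(v - 5)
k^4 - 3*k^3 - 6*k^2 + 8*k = k*(k - 4)*(k - 1)*(k + 2)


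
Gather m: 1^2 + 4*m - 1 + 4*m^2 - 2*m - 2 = 4*m^2 + 2*m - 2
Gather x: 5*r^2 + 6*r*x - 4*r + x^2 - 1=5*r^2 + 6*r*x - 4*r + x^2 - 1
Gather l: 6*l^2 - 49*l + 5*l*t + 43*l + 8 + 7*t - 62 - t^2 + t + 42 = 6*l^2 + l*(5*t - 6) - t^2 + 8*t - 12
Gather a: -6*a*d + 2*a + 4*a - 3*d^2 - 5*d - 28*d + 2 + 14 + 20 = a*(6 - 6*d) - 3*d^2 - 33*d + 36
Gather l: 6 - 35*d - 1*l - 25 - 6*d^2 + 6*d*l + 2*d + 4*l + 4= -6*d^2 - 33*d + l*(6*d + 3) - 15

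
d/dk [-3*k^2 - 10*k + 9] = -6*k - 10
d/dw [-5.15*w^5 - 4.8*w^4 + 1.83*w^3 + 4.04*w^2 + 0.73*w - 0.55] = -25.75*w^4 - 19.2*w^3 + 5.49*w^2 + 8.08*w + 0.73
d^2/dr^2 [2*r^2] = 4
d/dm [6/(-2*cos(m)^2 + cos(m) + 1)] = 6*(1 - 4*cos(m))*sin(m)/(cos(m) - cos(2*m))^2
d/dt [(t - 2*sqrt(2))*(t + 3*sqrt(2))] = 2*t + sqrt(2)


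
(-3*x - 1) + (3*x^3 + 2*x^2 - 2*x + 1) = 3*x^3 + 2*x^2 - 5*x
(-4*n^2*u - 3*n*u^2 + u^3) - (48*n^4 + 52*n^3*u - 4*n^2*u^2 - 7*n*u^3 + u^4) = -48*n^4 - 52*n^3*u + 4*n^2*u^2 - 4*n^2*u + 7*n*u^3 - 3*n*u^2 - u^4 + u^3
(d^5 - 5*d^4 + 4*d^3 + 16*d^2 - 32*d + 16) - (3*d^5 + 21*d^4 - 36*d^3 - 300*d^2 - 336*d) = -2*d^5 - 26*d^4 + 40*d^3 + 316*d^2 + 304*d + 16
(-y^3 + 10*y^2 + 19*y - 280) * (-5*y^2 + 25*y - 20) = 5*y^5 - 75*y^4 + 175*y^3 + 1675*y^2 - 7380*y + 5600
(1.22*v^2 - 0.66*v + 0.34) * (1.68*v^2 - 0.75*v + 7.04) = 2.0496*v^4 - 2.0238*v^3 + 9.655*v^2 - 4.9014*v + 2.3936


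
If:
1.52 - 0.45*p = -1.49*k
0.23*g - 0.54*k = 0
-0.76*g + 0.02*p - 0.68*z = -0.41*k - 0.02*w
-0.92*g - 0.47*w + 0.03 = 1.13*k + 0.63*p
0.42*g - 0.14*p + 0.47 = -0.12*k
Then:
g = 0.01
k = 0.00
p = 3.39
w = -4.52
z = -0.04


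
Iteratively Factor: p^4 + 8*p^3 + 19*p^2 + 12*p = (p)*(p^3 + 8*p^2 + 19*p + 12) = p*(p + 4)*(p^2 + 4*p + 3) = p*(p + 1)*(p + 4)*(p + 3)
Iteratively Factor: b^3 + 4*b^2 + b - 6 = (b + 2)*(b^2 + 2*b - 3) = (b + 2)*(b + 3)*(b - 1)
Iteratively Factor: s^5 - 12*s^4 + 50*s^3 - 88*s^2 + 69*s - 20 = (s - 1)*(s^4 - 11*s^3 + 39*s^2 - 49*s + 20) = (s - 5)*(s - 1)*(s^3 - 6*s^2 + 9*s - 4) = (s - 5)*(s - 1)^2*(s^2 - 5*s + 4) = (s - 5)*(s - 4)*(s - 1)^2*(s - 1)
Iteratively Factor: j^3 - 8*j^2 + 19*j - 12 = (j - 4)*(j^2 - 4*j + 3) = (j - 4)*(j - 3)*(j - 1)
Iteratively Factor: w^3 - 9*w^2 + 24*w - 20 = (w - 2)*(w^2 - 7*w + 10) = (w - 5)*(w - 2)*(w - 2)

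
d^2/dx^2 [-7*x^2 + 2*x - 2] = -14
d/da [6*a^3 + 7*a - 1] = 18*a^2 + 7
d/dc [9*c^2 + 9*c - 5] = 18*c + 9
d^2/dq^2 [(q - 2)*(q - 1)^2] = 6*q - 8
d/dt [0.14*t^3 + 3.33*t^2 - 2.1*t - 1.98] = 0.42*t^2 + 6.66*t - 2.1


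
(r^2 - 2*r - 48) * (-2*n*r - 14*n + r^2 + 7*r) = -2*n*r^3 - 10*n*r^2 + 124*n*r + 672*n + r^4 + 5*r^3 - 62*r^2 - 336*r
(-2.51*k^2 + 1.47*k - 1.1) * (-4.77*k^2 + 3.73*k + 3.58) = 11.9727*k^4 - 16.3742*k^3 + 1.7443*k^2 + 1.1596*k - 3.938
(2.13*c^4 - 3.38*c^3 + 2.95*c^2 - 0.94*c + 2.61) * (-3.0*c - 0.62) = -6.39*c^5 + 8.8194*c^4 - 6.7544*c^3 + 0.991*c^2 - 7.2472*c - 1.6182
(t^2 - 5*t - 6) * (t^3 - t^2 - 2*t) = t^5 - 6*t^4 - 3*t^3 + 16*t^2 + 12*t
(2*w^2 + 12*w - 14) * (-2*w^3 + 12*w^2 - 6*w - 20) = -4*w^5 + 160*w^3 - 280*w^2 - 156*w + 280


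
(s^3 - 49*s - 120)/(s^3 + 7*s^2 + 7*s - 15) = (s - 8)/(s - 1)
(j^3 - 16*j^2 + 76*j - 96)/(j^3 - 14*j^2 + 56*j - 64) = (j - 6)/(j - 4)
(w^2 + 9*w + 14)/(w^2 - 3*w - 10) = (w + 7)/(w - 5)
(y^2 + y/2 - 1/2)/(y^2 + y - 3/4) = 2*(y + 1)/(2*y + 3)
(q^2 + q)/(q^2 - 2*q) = (q + 1)/(q - 2)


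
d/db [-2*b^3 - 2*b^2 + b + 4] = -6*b^2 - 4*b + 1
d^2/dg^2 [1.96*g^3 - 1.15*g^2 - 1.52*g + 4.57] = 11.76*g - 2.3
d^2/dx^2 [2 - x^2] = -2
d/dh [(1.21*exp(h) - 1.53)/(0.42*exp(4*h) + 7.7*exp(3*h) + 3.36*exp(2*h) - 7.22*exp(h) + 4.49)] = (-1.5246*exp(4*h) - 16.0636*exp(3*h) + 31.2774*exp(2*h) + 10.2816*exp(h) - 5.6137)*exp(h)/(0.1764*exp(8*h) + 6.468*exp(7*h) + 62.1124*exp(6*h) + 45.6792*exp(5*h) - 96.1268*exp(4*h) + 20.6276*exp(3*h) + 82.3012*exp(2*h) - 64.8356*exp(h) + 20.1601)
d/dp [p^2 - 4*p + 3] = 2*p - 4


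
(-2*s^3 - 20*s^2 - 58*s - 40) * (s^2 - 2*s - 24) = -2*s^5 - 16*s^4 + 30*s^3 + 556*s^2 + 1472*s + 960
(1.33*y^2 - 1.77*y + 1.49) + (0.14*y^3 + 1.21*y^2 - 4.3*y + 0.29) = 0.14*y^3 + 2.54*y^2 - 6.07*y + 1.78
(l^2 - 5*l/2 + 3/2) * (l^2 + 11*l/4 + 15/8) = l^4 + l^3/4 - 7*l^2/2 - 9*l/16 + 45/16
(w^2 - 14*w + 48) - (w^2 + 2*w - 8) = 56 - 16*w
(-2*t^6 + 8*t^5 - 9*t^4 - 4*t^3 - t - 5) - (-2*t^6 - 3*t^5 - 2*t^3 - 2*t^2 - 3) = 11*t^5 - 9*t^4 - 2*t^3 + 2*t^2 - t - 2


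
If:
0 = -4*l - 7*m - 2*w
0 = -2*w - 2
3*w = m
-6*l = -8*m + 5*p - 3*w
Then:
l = 23/4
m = -3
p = -123/10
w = -1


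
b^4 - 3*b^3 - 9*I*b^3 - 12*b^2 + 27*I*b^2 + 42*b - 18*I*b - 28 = (b - 2)*(b - 1)*(b - 7*I)*(b - 2*I)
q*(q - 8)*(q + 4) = q^3 - 4*q^2 - 32*q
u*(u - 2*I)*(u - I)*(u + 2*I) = u^4 - I*u^3 + 4*u^2 - 4*I*u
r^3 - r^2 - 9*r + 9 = (r - 3)*(r - 1)*(r + 3)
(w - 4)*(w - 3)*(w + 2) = w^3 - 5*w^2 - 2*w + 24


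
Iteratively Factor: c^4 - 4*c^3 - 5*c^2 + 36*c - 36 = (c - 2)*(c^3 - 2*c^2 - 9*c + 18) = (c - 2)^2*(c^2 - 9) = (c - 3)*(c - 2)^2*(c + 3)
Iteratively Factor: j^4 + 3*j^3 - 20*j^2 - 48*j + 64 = (j + 4)*(j^3 - j^2 - 16*j + 16) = (j - 1)*(j + 4)*(j^2 - 16) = (j - 4)*(j - 1)*(j + 4)*(j + 4)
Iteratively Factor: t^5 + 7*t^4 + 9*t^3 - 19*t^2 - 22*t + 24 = (t - 1)*(t^4 + 8*t^3 + 17*t^2 - 2*t - 24) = (t - 1)*(t + 3)*(t^3 + 5*t^2 + 2*t - 8) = (t - 1)*(t + 3)*(t + 4)*(t^2 + t - 2) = (t - 1)^2*(t + 3)*(t + 4)*(t + 2)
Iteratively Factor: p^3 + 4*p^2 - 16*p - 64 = (p + 4)*(p^2 - 16) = (p - 4)*(p + 4)*(p + 4)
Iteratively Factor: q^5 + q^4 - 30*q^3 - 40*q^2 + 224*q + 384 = (q + 2)*(q^4 - q^3 - 28*q^2 + 16*q + 192) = (q - 4)*(q + 2)*(q^3 + 3*q^2 - 16*q - 48) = (q - 4)^2*(q + 2)*(q^2 + 7*q + 12) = (q - 4)^2*(q + 2)*(q + 4)*(q + 3)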